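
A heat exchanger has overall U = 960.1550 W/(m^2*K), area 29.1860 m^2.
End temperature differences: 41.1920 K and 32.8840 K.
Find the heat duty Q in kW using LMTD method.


LMTD = 36.8822 K
Q = 960.1550 * 29.1860 * 36.8822 = 1033552.3719 W = 1033.5524 kW

1033.5524 kW


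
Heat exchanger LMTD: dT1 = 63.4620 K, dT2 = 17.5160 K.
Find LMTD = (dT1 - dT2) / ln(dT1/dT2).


dT1/dT2 = 3.6231
ln(dT1/dT2) = 1.2873
LMTD = 45.9460 / 1.2873 = 35.6910 K

35.6910 K


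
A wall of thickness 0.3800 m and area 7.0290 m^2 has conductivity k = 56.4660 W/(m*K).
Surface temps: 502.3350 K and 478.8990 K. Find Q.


dT = 23.4360 K
Q = 56.4660 * 7.0290 * 23.4360 / 0.3800 = 24478.2553 W

24478.2553 W


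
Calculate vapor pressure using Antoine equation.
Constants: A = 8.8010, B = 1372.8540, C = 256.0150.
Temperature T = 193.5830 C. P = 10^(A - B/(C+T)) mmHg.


C+T = 449.5980
B/(C+T) = 3.0535
log10(P) = 8.8010 - 3.0535 = 5.7475
P = 10^5.7475 = 559094.8953 mmHg

559094.8953 mmHg


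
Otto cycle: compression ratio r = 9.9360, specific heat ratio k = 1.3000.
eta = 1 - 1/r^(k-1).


r^(k-1) = 1.9914
eta = 1 - 1/1.9914 = 0.4978 = 49.7846%

49.7846%


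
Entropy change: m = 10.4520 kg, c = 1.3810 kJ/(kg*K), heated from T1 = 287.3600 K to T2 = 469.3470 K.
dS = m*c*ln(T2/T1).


T2/T1 = 1.6333
ln(T2/T1) = 0.4906
dS = 10.4520 * 1.3810 * 0.4906 = 7.0815 kJ/K

7.0815 kJ/K


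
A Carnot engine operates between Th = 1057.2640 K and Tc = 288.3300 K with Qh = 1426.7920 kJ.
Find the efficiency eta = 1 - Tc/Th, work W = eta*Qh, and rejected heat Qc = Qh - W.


eta = 1 - 288.3300/1057.2640 = 0.7273
W = 0.7273 * 1426.7920 = 1037.6868 kJ
Qc = 1426.7920 - 1037.6868 = 389.1052 kJ

eta = 72.7287%, W = 1037.6868 kJ, Qc = 389.1052 kJ


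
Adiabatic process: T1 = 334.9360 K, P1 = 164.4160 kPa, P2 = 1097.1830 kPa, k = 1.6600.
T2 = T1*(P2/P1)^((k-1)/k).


(k-1)/k = 0.3976
(P2/P1)^exp = 2.1269
T2 = 334.9360 * 2.1269 = 712.3763 K

712.3763 K


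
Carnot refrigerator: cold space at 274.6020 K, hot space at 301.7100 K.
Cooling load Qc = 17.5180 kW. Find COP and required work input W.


COP = 274.6020 / 27.1080 = 10.1299
W = 17.5180 / 10.1299 = 1.7293 kW

COP = 10.1299, W = 1.7293 kW


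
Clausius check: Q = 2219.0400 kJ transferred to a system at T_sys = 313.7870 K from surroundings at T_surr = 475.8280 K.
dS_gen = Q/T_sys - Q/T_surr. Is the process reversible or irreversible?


dS_sys = 2219.0400/313.7870 = 7.0718 kJ/K
dS_surr = -2219.0400/475.8280 = -4.6635 kJ/K
dS_gen = 7.0718 - 4.6635 = 2.4083 kJ/K (irreversible)

dS_gen = 2.4083 kJ/K, irreversible


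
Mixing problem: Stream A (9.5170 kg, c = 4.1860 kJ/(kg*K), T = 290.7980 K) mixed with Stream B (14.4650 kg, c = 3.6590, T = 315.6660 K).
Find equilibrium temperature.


num = 28292.2495
den = 92.7656
Tf = 304.9864 K

304.9864 K


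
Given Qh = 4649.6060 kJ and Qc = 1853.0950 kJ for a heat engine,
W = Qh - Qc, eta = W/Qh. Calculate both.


W = 4649.6060 - 1853.0950 = 2796.5110 kJ
eta = 2796.5110 / 4649.6060 = 0.6015 = 60.1451%

W = 2796.5110 kJ, eta = 60.1451%


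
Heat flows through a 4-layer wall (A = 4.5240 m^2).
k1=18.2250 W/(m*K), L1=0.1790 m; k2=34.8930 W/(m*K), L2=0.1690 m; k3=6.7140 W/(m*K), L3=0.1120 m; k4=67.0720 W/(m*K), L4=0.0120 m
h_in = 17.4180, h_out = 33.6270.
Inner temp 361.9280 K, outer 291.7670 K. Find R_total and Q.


R_conv_in = 1/(17.4180*4.5240) = 0.0127
R_1 = 0.1790/(18.2250*4.5240) = 0.0022
R_2 = 0.1690/(34.8930*4.5240) = 0.0011
R_3 = 0.1120/(6.7140*4.5240) = 0.0037
R_4 = 0.0120/(67.0720*4.5240) = 3.9547e-05
R_conv_out = 1/(33.6270*4.5240) = 0.0066
R_total = 0.0262 K/W
Q = 70.1610 / 0.0262 = 2674.5926 W

R_total = 0.0262 K/W, Q = 2674.5926 W


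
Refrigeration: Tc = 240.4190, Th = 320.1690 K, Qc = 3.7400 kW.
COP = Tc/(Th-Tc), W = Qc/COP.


COP = 240.4190 / 79.7500 = 3.0147
W = 3.7400 / 3.0147 = 1.2406 kW

COP = 3.0147, W = 1.2406 kW


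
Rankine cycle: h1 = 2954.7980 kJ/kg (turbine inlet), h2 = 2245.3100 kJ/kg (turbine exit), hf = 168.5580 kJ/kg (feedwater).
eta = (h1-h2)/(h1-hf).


W = 709.4880 kJ/kg
Q_in = 2786.2400 kJ/kg
eta = 0.2546 = 25.4640%

eta = 25.4640%


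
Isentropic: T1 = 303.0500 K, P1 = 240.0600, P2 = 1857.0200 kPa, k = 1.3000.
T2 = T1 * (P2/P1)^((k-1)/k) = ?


(k-1)/k = 0.2308
(P2/P1)^exp = 1.6034
T2 = 303.0500 * 1.6034 = 485.9057 K

485.9057 K


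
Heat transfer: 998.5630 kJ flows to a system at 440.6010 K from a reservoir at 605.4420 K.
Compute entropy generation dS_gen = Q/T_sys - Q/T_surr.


dS_sys = 998.5630/440.6010 = 2.2664 kJ/K
dS_surr = -998.5630/605.4420 = -1.6493 kJ/K
dS_gen = 2.2664 - 1.6493 = 0.6171 kJ/K (irreversible)

dS_gen = 0.6171 kJ/K, irreversible


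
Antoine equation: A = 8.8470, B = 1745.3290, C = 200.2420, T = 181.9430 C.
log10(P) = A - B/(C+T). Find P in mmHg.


C+T = 382.1850
B/(C+T) = 4.5667
log10(P) = 8.8470 - 4.5667 = 4.2803
P = 10^4.2803 = 19067.2273 mmHg

19067.2273 mmHg


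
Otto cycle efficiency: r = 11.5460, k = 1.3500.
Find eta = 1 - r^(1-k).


r^(k-1) = 2.3542
eta = 1 - 1/2.3542 = 0.5752 = 57.5235%

57.5235%


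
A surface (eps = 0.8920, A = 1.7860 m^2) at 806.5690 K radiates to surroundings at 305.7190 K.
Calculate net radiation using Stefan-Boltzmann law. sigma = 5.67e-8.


T^4 = 4.2322e+11
Tsurr^4 = 8.7355e+09
Q = 0.8920 * 5.67e-8 * 1.7860 * 4.1448e+11 = 37440.1466 W

37440.1466 W


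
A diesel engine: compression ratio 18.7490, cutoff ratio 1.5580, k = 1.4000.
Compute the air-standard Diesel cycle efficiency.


r^(k-1) = 3.2299
rc^k = 1.8603
eta = 0.6590 = 65.9026%

65.9026%


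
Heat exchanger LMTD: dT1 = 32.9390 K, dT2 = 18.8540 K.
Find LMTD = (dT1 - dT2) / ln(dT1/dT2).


dT1/dT2 = 1.7471
ln(dT1/dT2) = 0.5579
LMTD = 14.0850 / 0.5579 = 25.2450 K

25.2450 K


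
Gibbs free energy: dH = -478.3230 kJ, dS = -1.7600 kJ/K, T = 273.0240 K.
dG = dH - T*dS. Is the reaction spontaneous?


T*dS = 273.0240 * -1.7600 = -480.5222 kJ
dG = -478.3230 + 480.5222 = 2.1992 kJ (non-spontaneous)

dG = 2.1992 kJ, non-spontaneous


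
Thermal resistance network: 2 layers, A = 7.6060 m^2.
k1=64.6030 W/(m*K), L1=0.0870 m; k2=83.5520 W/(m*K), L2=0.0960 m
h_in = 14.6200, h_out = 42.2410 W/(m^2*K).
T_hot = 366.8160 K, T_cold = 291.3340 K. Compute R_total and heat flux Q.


R_conv_in = 1/(14.6200*7.6060) = 0.0090
R_1 = 0.0870/(64.6030*7.6060) = 0.0002
R_2 = 0.0960/(83.5520*7.6060) = 0.0002
R_conv_out = 1/(42.2410*7.6060) = 0.0031
R_total = 0.0124 K/W
Q = 75.4820 / 0.0124 = 6070.8823 W

R_total = 0.0124 K/W, Q = 6070.8823 W


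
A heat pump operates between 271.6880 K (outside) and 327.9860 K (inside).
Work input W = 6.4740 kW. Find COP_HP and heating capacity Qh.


COP = 327.9860 / 56.2980 = 5.8259
Qh = 5.8259 * 6.4740 = 37.7168 kW

COP = 5.8259, Qh = 37.7168 kW


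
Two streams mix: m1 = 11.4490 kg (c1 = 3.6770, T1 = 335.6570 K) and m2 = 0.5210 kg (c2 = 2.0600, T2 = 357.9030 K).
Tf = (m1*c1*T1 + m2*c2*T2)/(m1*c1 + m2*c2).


num = 14514.6023
den = 43.1712
Tf = 336.2100 K

336.2100 K


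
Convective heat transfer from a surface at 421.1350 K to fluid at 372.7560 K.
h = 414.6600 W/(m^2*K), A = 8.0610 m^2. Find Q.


dT = 48.3790 K
Q = 414.6600 * 8.0610 * 48.3790 = 161710.4001 W

161710.4001 W


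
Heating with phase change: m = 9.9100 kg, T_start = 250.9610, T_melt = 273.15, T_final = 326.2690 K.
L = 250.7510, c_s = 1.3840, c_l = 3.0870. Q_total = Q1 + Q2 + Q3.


Q1 (sensible, solid) = 9.9100 * 1.3840 * 22.1890 = 304.3319 kJ
Q2 (latent) = 9.9100 * 250.7510 = 2484.9424 kJ
Q3 (sensible, liquid) = 9.9100 * 3.0870 * 53.1190 = 1625.0255 kJ
Q_total = 4414.2998 kJ

4414.2998 kJ


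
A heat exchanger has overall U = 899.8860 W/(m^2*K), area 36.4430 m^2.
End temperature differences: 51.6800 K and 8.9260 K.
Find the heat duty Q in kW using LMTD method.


LMTD = 24.3460 K
Q = 899.8860 * 36.4430 * 24.3460 = 798414.6732 W = 798.4147 kW

798.4147 kW


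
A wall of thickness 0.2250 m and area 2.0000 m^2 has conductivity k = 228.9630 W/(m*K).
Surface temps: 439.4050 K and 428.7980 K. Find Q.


dT = 10.6070 K
Q = 228.9630 * 2.0000 * 10.6070 / 0.2250 = 21587.6493 W

21587.6493 W


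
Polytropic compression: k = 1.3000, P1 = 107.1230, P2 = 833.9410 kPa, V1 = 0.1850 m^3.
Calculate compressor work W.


(k-1)/k = 0.2308
(P2/P1)^exp = 1.6057
W = 4.3333 * 107.1230 * 0.1850 * (1.6057 - 1) = 52.0186 kJ

52.0186 kJ


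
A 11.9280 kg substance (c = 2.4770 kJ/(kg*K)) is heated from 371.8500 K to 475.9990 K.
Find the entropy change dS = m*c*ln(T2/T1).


T2/T1 = 1.2801
ln(T2/T1) = 0.2469
dS = 11.9280 * 2.4770 * 0.2469 = 7.2956 kJ/K

7.2956 kJ/K


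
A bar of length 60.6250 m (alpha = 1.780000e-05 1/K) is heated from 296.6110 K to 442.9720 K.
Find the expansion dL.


dT = 146.3610 K
dL = 1.780000e-05 * 60.6250 * 146.3610 = 0.157942 m
L_final = 60.782942 m

dL = 0.157942 m


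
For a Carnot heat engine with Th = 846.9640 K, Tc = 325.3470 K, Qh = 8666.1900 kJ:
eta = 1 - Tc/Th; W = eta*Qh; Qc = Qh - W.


eta = 1 - 325.3470/846.9640 = 0.6159
W = 0.6159 * 8666.1900 = 5337.2186 kJ
Qc = 8666.1900 - 5337.2186 = 3328.9714 kJ

eta = 61.5867%, W = 5337.2186 kJ, Qc = 3328.9714 kJ


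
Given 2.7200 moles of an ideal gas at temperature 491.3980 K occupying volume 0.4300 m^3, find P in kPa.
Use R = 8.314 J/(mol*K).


P = nRT/V = 2.7200 * 8.314 * 491.3980 / 0.4300
= 11112.5137 / 0.4300 = 25843.0551 Pa = 25.8431 kPa

25.8431 kPa


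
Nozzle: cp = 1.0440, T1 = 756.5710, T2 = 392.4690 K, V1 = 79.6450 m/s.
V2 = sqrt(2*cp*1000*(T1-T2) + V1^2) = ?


dT = 364.1020 K
2*cp*1000*dT = 760244.9760
V1^2 = 6343.3260
V2 = sqrt(766588.3020) = 875.5503 m/s

875.5503 m/s


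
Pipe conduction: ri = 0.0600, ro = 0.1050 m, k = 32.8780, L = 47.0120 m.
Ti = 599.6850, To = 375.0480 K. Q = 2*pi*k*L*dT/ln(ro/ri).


dT = 224.6370 K
ln(ro/ri) = 0.5596
Q = 2*pi*32.8780*47.0120*224.6370 / 0.5596 = 3898390.3125 W

3898390.3125 W


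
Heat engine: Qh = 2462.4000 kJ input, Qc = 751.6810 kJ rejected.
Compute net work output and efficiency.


W = 2462.4000 - 751.6810 = 1710.7190 kJ
eta = 1710.7190 / 2462.4000 = 0.6947 = 69.4736%

W = 1710.7190 kJ, eta = 69.4736%


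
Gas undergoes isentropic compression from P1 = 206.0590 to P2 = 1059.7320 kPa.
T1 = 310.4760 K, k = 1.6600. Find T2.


(k-1)/k = 0.3976
(P2/P1)^exp = 1.9176
T2 = 310.4760 * 1.9176 = 595.3825 K

595.3825 K


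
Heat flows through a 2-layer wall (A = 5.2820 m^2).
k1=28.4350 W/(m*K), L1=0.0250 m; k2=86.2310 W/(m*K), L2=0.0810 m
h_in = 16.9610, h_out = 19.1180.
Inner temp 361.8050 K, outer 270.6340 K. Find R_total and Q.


R_conv_in = 1/(16.9610*5.2820) = 0.0112
R_1 = 0.0250/(28.4350*5.2820) = 0.0002
R_2 = 0.0810/(86.2310*5.2820) = 0.0002
R_conv_out = 1/(19.1180*5.2820) = 0.0099
R_total = 0.0214 K/W
Q = 91.1710 / 0.0214 = 4258.4717 W

R_total = 0.0214 K/W, Q = 4258.4717 W


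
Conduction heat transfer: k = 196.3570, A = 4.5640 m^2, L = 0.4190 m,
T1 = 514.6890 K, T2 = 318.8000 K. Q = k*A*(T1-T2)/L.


dT = 195.8890 K
Q = 196.3570 * 4.5640 * 195.8890 / 0.4190 = 418974.9426 W

418974.9426 W


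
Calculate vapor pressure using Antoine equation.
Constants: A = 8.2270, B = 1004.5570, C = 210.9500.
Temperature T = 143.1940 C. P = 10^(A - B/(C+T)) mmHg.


C+T = 354.1440
B/(C+T) = 2.8366
log10(P) = 8.2270 - 2.8366 = 5.3904
P = 10^5.3904 = 245709.6559 mmHg

245709.6559 mmHg


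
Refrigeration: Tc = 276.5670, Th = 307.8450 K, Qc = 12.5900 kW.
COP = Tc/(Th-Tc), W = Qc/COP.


COP = 276.5670 / 31.2780 = 8.8422
W = 12.5900 / 8.8422 = 1.4239 kW

COP = 8.8422, W = 1.4239 kW


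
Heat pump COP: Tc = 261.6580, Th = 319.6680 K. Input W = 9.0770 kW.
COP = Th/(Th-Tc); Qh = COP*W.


COP = 319.6680 / 58.0100 = 5.5106
Qh = 5.5106 * 9.0770 = 50.0194 kW

COP = 5.5106, Qh = 50.0194 kW


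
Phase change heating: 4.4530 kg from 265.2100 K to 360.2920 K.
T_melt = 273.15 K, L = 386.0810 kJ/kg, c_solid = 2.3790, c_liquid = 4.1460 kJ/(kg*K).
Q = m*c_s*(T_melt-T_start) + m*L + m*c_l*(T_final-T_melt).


Q1 (sensible, solid) = 4.4530 * 2.3790 * 7.9400 = 84.1139 kJ
Q2 (latent) = 4.4530 * 386.0810 = 1719.2187 kJ
Q3 (sensible, liquid) = 4.4530 * 4.1460 * 87.1420 = 1608.8276 kJ
Q_total = 3412.1602 kJ

3412.1602 kJ


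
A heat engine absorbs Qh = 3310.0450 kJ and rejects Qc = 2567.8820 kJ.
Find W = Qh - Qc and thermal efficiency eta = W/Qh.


W = 3310.0450 - 2567.8820 = 742.1630 kJ
eta = 742.1630 / 3310.0450 = 0.2242 = 22.4215%

W = 742.1630 kJ, eta = 22.4215%


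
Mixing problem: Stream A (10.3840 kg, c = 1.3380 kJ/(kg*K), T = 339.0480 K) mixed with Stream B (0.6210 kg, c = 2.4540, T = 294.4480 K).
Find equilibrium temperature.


num = 5159.3817
den = 15.4177
Tf = 334.6396 K

334.6396 K


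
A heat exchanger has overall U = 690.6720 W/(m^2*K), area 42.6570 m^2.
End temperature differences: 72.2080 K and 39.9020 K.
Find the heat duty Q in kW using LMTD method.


LMTD = 54.4675 K
Q = 690.6720 * 42.6570 * 54.4675 = 1604721.0915 W = 1604.7211 kW

1604.7211 kW


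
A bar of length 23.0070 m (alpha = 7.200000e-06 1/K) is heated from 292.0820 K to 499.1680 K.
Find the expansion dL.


dT = 207.0860 K
dL = 7.200000e-06 * 23.0070 * 207.0860 = 0.034304 m
L_final = 23.041304 m

dL = 0.034304 m


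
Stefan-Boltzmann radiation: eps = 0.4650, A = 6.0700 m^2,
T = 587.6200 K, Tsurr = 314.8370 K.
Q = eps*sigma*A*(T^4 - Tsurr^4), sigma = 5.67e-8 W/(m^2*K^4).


T^4 = 1.1923e+11
Tsurr^4 = 9.8252e+09
Q = 0.4650 * 5.67e-8 * 6.0700 * 1.0940e+11 = 17509.0155 W

17509.0155 W


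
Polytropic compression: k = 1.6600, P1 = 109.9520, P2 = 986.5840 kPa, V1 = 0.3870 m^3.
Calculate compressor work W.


(k-1)/k = 0.3976
(P2/P1)^exp = 2.3926
W = 2.5152 * 109.9520 * 0.3870 * (2.3926 - 1) = 149.0442 kJ

149.0442 kJ


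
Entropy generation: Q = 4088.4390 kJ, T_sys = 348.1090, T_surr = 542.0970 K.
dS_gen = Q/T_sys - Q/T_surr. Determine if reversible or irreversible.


dS_sys = 4088.4390/348.1090 = 11.7447 kJ/K
dS_surr = -4088.4390/542.0970 = -7.5419 kJ/K
dS_gen = 11.7447 - 7.5419 = 4.2028 kJ/K (irreversible)

dS_gen = 4.2028 kJ/K, irreversible


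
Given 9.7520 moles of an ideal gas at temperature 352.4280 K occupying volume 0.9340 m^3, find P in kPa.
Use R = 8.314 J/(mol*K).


P = nRT/V = 9.7520 * 8.314 * 352.4280 / 0.9340
= 28574.2025 / 0.9340 = 30593.3646 Pa = 30.5934 kPa

30.5934 kPa


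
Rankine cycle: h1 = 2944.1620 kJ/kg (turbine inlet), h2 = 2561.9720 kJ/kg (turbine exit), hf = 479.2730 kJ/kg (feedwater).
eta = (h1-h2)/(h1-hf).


W = 382.1900 kJ/kg
Q_in = 2464.8890 kJ/kg
eta = 0.1551 = 15.5054%

eta = 15.5054%


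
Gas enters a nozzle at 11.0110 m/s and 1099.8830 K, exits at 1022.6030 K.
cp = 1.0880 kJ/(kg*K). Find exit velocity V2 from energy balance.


dT = 77.2800 K
2*cp*1000*dT = 168161.2800
V1^2 = 121.2421
V2 = sqrt(168282.5221) = 410.2225 m/s

410.2225 m/s


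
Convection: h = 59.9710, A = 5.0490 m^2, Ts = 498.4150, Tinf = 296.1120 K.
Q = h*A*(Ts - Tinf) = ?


dT = 202.3030 K
Q = 59.9710 * 5.0490 * 202.3030 = 61256.0494 W

61256.0494 W


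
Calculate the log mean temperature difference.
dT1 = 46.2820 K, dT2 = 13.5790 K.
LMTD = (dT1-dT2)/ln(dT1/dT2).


dT1/dT2 = 3.4084
ln(dT1/dT2) = 1.2262
LMTD = 32.7030 / 1.2262 = 26.6696 K

26.6696 K


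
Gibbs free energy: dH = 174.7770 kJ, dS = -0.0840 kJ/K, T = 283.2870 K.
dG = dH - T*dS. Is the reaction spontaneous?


T*dS = 283.2870 * -0.0840 = -23.7961 kJ
dG = 174.7770 + 23.7961 = 198.5731 kJ (non-spontaneous)

dG = 198.5731 kJ, non-spontaneous


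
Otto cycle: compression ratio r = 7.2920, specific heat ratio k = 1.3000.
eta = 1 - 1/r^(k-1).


r^(k-1) = 1.8149
eta = 1 - 1/1.8149 = 0.4490 = 44.9007%

44.9007%


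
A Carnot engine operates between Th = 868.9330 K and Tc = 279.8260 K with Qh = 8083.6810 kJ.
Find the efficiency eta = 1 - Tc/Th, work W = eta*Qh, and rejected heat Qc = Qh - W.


eta = 1 - 279.8260/868.9330 = 0.6780
W = 0.6780 * 8083.6810 = 5480.4606 kJ
Qc = 8083.6810 - 5480.4606 = 2603.2204 kJ

eta = 67.7966%, W = 5480.4606 kJ, Qc = 2603.2204 kJ


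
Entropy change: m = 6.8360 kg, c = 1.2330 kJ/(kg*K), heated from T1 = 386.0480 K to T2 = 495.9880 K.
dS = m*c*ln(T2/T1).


T2/T1 = 1.2848
ln(T2/T1) = 0.2506
dS = 6.8360 * 1.2330 * 0.2506 = 2.1122 kJ/K

2.1122 kJ/K


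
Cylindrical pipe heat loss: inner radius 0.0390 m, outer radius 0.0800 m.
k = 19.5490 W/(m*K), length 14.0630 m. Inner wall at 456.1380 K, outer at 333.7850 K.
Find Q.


dT = 122.3530 K
ln(ro/ri) = 0.7185
Q = 2*pi*19.5490*14.0630*122.3530 / 0.7185 = 294165.2750 W

294165.2750 W


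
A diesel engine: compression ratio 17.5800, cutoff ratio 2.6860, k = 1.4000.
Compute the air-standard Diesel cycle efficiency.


r^(k-1) = 3.1478
rc^k = 3.9879
eta = 0.5979 = 59.7859%

59.7859%


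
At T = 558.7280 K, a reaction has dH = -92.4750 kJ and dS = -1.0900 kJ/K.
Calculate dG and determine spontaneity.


T*dS = 558.7280 * -1.0900 = -609.0135 kJ
dG = -92.4750 + 609.0135 = 516.5385 kJ (non-spontaneous)

dG = 516.5385 kJ, non-spontaneous


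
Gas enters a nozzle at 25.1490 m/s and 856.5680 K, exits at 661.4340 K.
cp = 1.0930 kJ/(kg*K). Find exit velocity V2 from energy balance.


dT = 195.1340 K
2*cp*1000*dT = 426562.9240
V1^2 = 632.4722
V2 = sqrt(427195.3962) = 653.6019 m/s

653.6019 m/s


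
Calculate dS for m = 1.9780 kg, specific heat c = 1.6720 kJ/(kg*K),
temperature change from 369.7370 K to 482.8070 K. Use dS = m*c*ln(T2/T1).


T2/T1 = 1.3058
ln(T2/T1) = 0.2668
dS = 1.9780 * 1.6720 * 0.2668 = 0.8824 kJ/K

0.8824 kJ/K


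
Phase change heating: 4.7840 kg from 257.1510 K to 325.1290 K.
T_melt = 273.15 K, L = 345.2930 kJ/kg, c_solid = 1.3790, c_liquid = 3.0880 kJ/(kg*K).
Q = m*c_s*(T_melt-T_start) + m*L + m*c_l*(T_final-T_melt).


Q1 (sensible, solid) = 4.7840 * 1.3790 * 15.9990 = 105.5476 kJ
Q2 (latent) = 4.7840 * 345.2930 = 1651.8817 kJ
Q3 (sensible, liquid) = 4.7840 * 3.0880 * 51.9790 = 767.8854 kJ
Q_total = 2525.3146 kJ

2525.3146 kJ


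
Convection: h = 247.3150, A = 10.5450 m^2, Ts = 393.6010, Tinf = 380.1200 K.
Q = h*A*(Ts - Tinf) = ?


dT = 13.4810 K
Q = 247.3150 * 10.5450 * 13.4810 = 35157.5943 W

35157.5943 W


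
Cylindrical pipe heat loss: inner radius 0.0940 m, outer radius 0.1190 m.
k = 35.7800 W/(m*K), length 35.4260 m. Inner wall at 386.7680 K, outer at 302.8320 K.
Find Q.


dT = 83.9360 K
ln(ro/ri) = 0.2358
Q = 2*pi*35.7800*35.4260*83.9360 / 0.2358 = 2834613.9159 W

2834613.9159 W


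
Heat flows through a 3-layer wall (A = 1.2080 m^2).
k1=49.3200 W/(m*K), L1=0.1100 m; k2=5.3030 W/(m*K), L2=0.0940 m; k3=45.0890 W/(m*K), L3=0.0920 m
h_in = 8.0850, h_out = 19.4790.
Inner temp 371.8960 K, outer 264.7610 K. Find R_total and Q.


R_conv_in = 1/(8.0850*1.2080) = 0.1024
R_1 = 0.1100/(49.3200*1.2080) = 0.0018
R_2 = 0.0940/(5.3030*1.2080) = 0.0147
R_3 = 0.0920/(45.0890*1.2080) = 0.0017
R_conv_out = 1/(19.4790*1.2080) = 0.0425
R_total = 0.1631 K/W
Q = 107.1350 / 0.1631 = 656.8838 W

R_total = 0.1631 K/W, Q = 656.8838 W


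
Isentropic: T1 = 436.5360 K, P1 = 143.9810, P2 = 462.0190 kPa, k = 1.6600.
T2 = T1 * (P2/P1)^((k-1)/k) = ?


(k-1)/k = 0.3976
(P2/P1)^exp = 1.5897
T2 = 436.5360 * 1.5897 = 693.9718 K

693.9718 K


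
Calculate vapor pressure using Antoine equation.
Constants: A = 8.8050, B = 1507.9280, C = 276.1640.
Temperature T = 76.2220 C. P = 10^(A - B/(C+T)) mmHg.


C+T = 352.3860
B/(C+T) = 4.2792
log10(P) = 8.8050 - 4.2792 = 4.5258
P = 10^4.5258 = 33558.7798 mmHg

33558.7798 mmHg


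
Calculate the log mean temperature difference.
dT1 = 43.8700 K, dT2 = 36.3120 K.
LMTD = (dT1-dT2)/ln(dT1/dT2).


dT1/dT2 = 1.2081
ln(dT1/dT2) = 0.1891
LMTD = 7.5580 / 0.1891 = 39.9720 K

39.9720 K


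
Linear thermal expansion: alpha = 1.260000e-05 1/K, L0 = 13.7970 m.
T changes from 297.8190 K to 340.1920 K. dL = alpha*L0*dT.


dT = 42.3730 K
dL = 1.260000e-05 * 13.7970 * 42.3730 = 0.007366 m
L_final = 13.804366 m

dL = 0.007366 m


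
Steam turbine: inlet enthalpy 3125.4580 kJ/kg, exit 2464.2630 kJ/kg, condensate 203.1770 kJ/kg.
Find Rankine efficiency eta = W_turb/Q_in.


W = 661.1950 kJ/kg
Q_in = 2922.2810 kJ/kg
eta = 0.2263 = 22.6260%

eta = 22.6260%


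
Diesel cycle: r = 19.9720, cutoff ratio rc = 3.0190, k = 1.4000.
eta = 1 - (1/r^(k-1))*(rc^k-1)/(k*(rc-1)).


r^(k-1) = 3.3126
rc^k = 4.6969
eta = 0.6052 = 60.5178%

60.5178%


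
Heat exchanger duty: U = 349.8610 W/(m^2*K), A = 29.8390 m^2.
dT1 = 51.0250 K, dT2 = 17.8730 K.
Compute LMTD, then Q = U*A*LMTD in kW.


LMTD = 31.6027 K
Q = 349.8610 * 29.8390 * 31.6027 = 329916.3919 W = 329.9164 kW

329.9164 kW


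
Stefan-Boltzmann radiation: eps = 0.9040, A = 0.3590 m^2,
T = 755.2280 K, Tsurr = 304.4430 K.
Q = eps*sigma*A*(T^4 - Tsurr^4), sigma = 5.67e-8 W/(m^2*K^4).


T^4 = 3.2532e+11
Tsurr^4 = 8.5906e+09
Q = 0.9040 * 5.67e-8 * 0.3590 * 3.1673e+11 = 5828.2197 W

5828.2197 W


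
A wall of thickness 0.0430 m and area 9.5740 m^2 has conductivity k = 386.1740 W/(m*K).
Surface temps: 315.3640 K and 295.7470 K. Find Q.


dT = 19.6170 K
Q = 386.1740 * 9.5740 * 19.6170 / 0.0430 = 1686710.6623 W

1686710.6623 W


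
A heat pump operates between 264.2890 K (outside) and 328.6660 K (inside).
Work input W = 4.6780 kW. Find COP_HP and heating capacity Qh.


COP = 328.6660 / 64.3770 = 5.1053
Qh = 5.1053 * 4.6780 = 23.8827 kW

COP = 5.1053, Qh = 23.8827 kW


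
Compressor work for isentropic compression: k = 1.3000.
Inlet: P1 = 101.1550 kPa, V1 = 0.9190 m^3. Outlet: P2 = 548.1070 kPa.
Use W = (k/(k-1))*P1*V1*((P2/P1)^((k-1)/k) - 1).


(k-1)/k = 0.2308
(P2/P1)^exp = 1.4769
W = 4.3333 * 101.1550 * 0.9190 * (1.4769 - 1) = 192.1184 kJ

192.1184 kJ


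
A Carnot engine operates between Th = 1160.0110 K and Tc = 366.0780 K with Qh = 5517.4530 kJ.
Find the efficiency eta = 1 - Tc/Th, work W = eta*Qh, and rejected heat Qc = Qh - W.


eta = 1 - 366.0780/1160.0110 = 0.6844
W = 0.6844 * 5517.4530 = 3776.2470 kJ
Qc = 5517.4530 - 3776.2470 = 1741.2060 kJ

eta = 68.4419%, W = 3776.2470 kJ, Qc = 1741.2060 kJ


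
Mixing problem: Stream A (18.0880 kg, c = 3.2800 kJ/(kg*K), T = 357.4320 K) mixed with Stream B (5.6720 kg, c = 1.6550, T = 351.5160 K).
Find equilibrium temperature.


num = 24505.6914
den = 68.7158
Tf = 356.6238 K

356.6238 K


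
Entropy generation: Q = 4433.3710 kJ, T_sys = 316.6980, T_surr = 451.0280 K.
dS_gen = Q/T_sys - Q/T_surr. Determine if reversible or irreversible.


dS_sys = 4433.3710/316.6980 = 13.9987 kJ/K
dS_surr = -4433.3710/451.0280 = -9.8295 kJ/K
dS_gen = 13.9987 - 9.8295 = 4.1693 kJ/K (irreversible)

dS_gen = 4.1693 kJ/K, irreversible


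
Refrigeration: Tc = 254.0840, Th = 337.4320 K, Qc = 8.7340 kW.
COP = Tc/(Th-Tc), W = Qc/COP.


COP = 254.0840 / 83.3480 = 3.0485
W = 8.7340 / 3.0485 = 2.8650 kW

COP = 3.0485, W = 2.8650 kW


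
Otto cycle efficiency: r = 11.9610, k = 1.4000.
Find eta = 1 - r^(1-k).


r^(k-1) = 2.6984
eta = 1 - 1/2.6984 = 0.6294 = 62.9411%

62.9411%


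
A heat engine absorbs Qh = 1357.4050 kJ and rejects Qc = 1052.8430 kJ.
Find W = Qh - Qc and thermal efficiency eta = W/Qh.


W = 1357.4050 - 1052.8430 = 304.5620 kJ
eta = 304.5620 / 1357.4050 = 0.2244 = 22.4371%

W = 304.5620 kJ, eta = 22.4371%


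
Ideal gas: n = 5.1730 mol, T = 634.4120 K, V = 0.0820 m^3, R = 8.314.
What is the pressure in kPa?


P = nRT/V = 5.1730 * 8.314 * 634.4120 / 0.0820
= 27284.9956 / 0.0820 = 332743.8485 Pa = 332.7438 kPa

332.7438 kPa


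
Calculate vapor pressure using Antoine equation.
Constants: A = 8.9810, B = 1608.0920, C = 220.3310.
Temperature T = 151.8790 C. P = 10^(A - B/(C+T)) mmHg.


C+T = 372.2100
B/(C+T) = 4.3204
log10(P) = 8.9810 - 4.3204 = 4.6606
P = 10^4.6606 = 45773.1681 mmHg

45773.1681 mmHg


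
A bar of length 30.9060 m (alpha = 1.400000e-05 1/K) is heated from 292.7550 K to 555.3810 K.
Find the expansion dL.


dT = 262.6260 K
dL = 1.400000e-05 * 30.9060 * 262.6260 = 0.113634 m
L_final = 31.019634 m

dL = 0.113634 m


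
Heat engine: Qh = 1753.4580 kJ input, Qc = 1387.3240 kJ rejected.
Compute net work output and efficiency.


W = 1753.4580 - 1387.3240 = 366.1340 kJ
eta = 366.1340 / 1753.4580 = 0.2088 = 20.8807%

W = 366.1340 kJ, eta = 20.8807%


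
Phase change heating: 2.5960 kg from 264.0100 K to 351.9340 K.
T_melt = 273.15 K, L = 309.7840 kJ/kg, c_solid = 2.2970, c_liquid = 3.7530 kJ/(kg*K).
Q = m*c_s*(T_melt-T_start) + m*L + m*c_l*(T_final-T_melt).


Q1 (sensible, solid) = 2.5960 * 2.2970 * 9.1400 = 54.5019 kJ
Q2 (latent) = 2.5960 * 309.7840 = 804.1993 kJ
Q3 (sensible, liquid) = 2.5960 * 3.7530 * 78.7840 = 767.5758 kJ
Q_total = 1626.2770 kJ

1626.2770 kJ


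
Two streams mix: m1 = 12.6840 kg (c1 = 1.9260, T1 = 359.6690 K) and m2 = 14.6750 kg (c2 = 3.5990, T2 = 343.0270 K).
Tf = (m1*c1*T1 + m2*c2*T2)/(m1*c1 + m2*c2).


num = 26903.5746
den = 77.2447
Tf = 348.2902 K

348.2902 K


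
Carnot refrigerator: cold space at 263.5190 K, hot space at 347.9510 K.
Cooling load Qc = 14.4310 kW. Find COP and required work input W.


COP = 263.5190 / 84.4320 = 3.1211
W = 14.4310 / 3.1211 = 4.6237 kW

COP = 3.1211, W = 4.6237 kW


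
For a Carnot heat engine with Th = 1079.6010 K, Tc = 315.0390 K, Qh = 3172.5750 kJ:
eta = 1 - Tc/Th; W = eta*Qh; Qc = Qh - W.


eta = 1 - 315.0390/1079.6010 = 0.7082
W = 0.7082 * 3172.5750 = 2246.7840 kJ
Qc = 3172.5750 - 2246.7840 = 925.7910 kJ

eta = 70.8189%, W = 2246.7840 kJ, Qc = 925.7910 kJ


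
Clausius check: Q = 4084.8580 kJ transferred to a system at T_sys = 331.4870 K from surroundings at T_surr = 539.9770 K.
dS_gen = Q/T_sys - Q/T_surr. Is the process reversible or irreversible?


dS_sys = 4084.8580/331.4870 = 12.3228 kJ/K
dS_surr = -4084.8580/539.9770 = -7.5649 kJ/K
dS_gen = 12.3228 - 7.5649 = 4.7580 kJ/K (irreversible)

dS_gen = 4.7580 kJ/K, irreversible


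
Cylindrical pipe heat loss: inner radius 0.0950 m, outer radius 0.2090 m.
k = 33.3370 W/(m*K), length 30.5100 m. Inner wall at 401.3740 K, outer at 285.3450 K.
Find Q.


dT = 116.0290 K
ln(ro/ri) = 0.7885
Q = 2*pi*33.3370*30.5100*116.0290 / 0.7885 = 940452.6371 W

940452.6371 W


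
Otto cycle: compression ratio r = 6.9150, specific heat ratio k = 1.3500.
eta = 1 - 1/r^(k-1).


r^(k-1) = 1.9676
eta = 1 - 1/1.9676 = 0.4918 = 49.1755%

49.1755%


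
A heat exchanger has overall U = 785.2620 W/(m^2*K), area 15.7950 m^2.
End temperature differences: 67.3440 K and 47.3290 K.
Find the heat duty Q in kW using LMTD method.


LMTD = 56.7495 K
Q = 785.2620 * 15.7950 * 56.7495 = 703875.6247 W = 703.8756 kW

703.8756 kW


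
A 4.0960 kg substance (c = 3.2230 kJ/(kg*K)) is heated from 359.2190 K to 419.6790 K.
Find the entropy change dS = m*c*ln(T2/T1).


T2/T1 = 1.1683
ln(T2/T1) = 0.1556
dS = 4.0960 * 3.2230 * 0.1556 = 2.0536 kJ/K

2.0536 kJ/K


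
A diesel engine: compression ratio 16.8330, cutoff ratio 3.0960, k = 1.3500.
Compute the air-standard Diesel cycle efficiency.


r^(k-1) = 2.6863
rc^k = 4.5981
eta = 0.5266 = 52.6636%

52.6636%


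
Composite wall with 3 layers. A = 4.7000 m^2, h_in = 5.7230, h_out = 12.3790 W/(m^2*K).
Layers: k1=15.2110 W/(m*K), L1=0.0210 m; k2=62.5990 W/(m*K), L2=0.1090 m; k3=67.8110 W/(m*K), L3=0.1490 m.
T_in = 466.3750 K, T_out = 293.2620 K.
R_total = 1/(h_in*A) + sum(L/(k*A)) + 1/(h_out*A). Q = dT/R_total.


R_conv_in = 1/(5.7230*4.7000) = 0.0372
R_1 = 0.0210/(15.2110*4.7000) = 0.0003
R_2 = 0.1090/(62.5990*4.7000) = 0.0004
R_3 = 0.1490/(67.8110*4.7000) = 0.0005
R_conv_out = 1/(12.3790*4.7000) = 0.0172
R_total = 0.0555 K/W
Q = 173.1130 / 0.0555 = 3119.3372 W

R_total = 0.0555 K/W, Q = 3119.3372 W


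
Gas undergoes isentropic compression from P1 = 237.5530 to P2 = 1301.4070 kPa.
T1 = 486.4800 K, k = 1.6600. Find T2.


(k-1)/k = 0.3976
(P2/P1)^exp = 1.9664
T2 = 486.4800 * 1.9664 = 956.6347 K

956.6347 K


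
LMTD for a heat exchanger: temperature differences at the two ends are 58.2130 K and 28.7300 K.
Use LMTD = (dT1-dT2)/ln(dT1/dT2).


dT1/dT2 = 2.0262
ln(dT1/dT2) = 0.7062
LMTD = 29.4830 / 0.7062 = 41.7508 K

41.7508 K


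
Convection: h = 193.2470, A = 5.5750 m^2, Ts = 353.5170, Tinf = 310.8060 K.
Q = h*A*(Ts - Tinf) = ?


dT = 42.7110 K
Q = 193.2470 * 5.5750 * 42.7110 = 46014.7823 W

46014.7823 W


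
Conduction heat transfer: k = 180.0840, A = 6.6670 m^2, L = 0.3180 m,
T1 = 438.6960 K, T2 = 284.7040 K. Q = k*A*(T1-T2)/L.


dT = 153.9920 K
Q = 180.0840 * 6.6670 * 153.9920 / 0.3180 = 581402.1363 W

581402.1363 W


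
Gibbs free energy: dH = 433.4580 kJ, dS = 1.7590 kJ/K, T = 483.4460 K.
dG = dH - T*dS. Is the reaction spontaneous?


T*dS = 483.4460 * 1.7590 = 850.3815 kJ
dG = 433.4580 - 850.3815 = -416.9235 kJ (spontaneous)

dG = -416.9235 kJ, spontaneous


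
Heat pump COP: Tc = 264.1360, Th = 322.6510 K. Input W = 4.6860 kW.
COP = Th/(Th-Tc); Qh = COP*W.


COP = 322.6510 / 58.5150 = 5.5140
Qh = 5.5140 * 4.6860 = 25.8385 kW

COP = 5.5140, Qh = 25.8385 kW


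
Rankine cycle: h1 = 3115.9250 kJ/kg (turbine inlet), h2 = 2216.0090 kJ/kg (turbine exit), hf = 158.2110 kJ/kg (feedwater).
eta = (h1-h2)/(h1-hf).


W = 899.9160 kJ/kg
Q_in = 2957.7140 kJ/kg
eta = 0.3043 = 30.4261%

eta = 30.4261%


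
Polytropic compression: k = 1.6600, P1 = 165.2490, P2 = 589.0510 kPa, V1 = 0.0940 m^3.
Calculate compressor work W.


(k-1)/k = 0.3976
(P2/P1)^exp = 1.6576
W = 2.5152 * 165.2490 * 0.0940 * (1.6576 - 1) = 25.6911 kJ

25.6911 kJ


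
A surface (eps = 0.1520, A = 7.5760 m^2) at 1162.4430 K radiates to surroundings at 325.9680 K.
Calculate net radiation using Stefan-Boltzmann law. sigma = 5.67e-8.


T^4 = 1.8259e+12
Tsurr^4 = 1.1290e+10
Q = 0.1520 * 5.67e-8 * 7.5760 * 1.8147e+12 = 118483.9744 W

118483.9744 W


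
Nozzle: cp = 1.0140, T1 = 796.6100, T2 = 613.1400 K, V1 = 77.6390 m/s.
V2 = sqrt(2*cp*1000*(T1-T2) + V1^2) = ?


dT = 183.4700 K
2*cp*1000*dT = 372077.1600
V1^2 = 6027.8143
V2 = sqrt(378104.9743) = 614.9024 m/s

614.9024 m/s


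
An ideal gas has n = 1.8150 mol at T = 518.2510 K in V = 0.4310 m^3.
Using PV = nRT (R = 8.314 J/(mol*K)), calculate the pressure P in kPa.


P = nRT/V = 1.8150 * 8.314 * 518.2510 / 0.4310
= 7820.3609 / 0.4310 = 18144.6890 Pa = 18.1447 kPa

18.1447 kPa


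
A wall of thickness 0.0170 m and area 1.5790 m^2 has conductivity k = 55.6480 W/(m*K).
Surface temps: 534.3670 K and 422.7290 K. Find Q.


dT = 111.6380 K
Q = 55.6480 * 1.5790 * 111.6380 / 0.0170 = 577025.2481 W

577025.2481 W


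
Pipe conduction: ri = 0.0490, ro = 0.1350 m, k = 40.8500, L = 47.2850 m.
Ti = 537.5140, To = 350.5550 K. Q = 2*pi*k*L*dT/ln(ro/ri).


dT = 186.9590 K
ln(ro/ri) = 1.0135
Q = 2*pi*40.8500*47.2850*186.9590 / 1.0135 = 2238914.2066 W

2238914.2066 W


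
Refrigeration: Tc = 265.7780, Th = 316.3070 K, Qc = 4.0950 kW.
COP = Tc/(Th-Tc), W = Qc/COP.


COP = 265.7780 / 50.5290 = 5.2599
W = 4.0950 / 5.2599 = 0.7785 kW

COP = 5.2599, W = 0.7785 kW


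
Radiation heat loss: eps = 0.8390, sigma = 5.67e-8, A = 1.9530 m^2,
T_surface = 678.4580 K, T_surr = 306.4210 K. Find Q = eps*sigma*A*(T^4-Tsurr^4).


T^4 = 2.1188e+11
Tsurr^4 = 8.8161e+09
Q = 0.8390 * 5.67e-8 * 1.9530 * 2.0306e+11 = 18866.0977 W

18866.0977 W


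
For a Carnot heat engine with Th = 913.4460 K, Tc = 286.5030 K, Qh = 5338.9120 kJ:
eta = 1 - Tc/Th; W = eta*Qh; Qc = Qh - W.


eta = 1 - 286.5030/913.4460 = 0.6863
W = 0.6863 * 5338.9120 = 3664.3584 kJ
Qc = 5338.9120 - 3664.3584 = 1674.5536 kJ

eta = 68.6349%, W = 3664.3584 kJ, Qc = 1674.5536 kJ


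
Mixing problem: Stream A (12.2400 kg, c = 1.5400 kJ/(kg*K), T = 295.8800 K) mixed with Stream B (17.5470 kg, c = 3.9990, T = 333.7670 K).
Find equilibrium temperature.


num = 28997.8012
den = 89.0201
Tf = 325.7446 K

325.7446 K


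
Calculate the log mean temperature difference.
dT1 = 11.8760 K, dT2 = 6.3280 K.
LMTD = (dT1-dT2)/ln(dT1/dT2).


dT1/dT2 = 1.8767
ln(dT1/dT2) = 0.6295
LMTD = 5.5480 / 0.6295 = 8.8128 K

8.8128 K


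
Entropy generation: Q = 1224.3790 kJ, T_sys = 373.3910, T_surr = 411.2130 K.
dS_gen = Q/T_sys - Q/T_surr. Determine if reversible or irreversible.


dS_sys = 1224.3790/373.3910 = 3.2791 kJ/K
dS_surr = -1224.3790/411.2130 = -2.9775 kJ/K
dS_gen = 3.2791 - 2.9775 = 0.3016 kJ/K (irreversible)

dS_gen = 0.3016 kJ/K, irreversible


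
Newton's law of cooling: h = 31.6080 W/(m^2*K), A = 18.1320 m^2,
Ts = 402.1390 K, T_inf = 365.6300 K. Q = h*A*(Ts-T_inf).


dT = 36.5090 K
Q = 31.6080 * 18.1320 * 36.5090 = 20923.9014 W

20923.9014 W


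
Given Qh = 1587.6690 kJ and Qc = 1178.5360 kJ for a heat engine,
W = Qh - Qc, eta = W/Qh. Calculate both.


W = 1587.6690 - 1178.5360 = 409.1330 kJ
eta = 409.1330 / 1587.6690 = 0.2577 = 25.7694%

W = 409.1330 kJ, eta = 25.7694%


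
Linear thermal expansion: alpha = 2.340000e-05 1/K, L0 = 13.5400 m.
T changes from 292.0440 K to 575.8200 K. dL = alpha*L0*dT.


dT = 283.7760 K
dL = 2.340000e-05 * 13.5400 * 283.7760 = 0.089910 m
L_final = 13.629910 m

dL = 0.089910 m


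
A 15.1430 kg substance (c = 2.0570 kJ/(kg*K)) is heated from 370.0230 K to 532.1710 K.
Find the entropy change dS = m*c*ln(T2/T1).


T2/T1 = 1.4382
ln(T2/T1) = 0.3634
dS = 15.1430 * 2.0570 * 0.3634 = 11.3196 kJ/K

11.3196 kJ/K


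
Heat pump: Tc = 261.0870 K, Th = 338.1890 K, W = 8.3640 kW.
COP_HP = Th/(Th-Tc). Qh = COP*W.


COP = 338.1890 / 77.1020 = 4.3863
Qh = 4.3863 * 8.3640 = 36.6866 kW

COP = 4.3863, Qh = 36.6866 kW


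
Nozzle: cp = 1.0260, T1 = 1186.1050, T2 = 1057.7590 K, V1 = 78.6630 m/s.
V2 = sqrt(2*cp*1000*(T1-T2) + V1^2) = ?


dT = 128.3460 K
2*cp*1000*dT = 263365.9920
V1^2 = 6187.8676
V2 = sqrt(269553.8596) = 519.1858 m/s

519.1858 m/s


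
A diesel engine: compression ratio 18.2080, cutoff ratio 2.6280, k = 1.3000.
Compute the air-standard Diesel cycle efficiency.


r^(k-1) = 2.3882
rc^k = 3.5117
eta = 0.5031 = 50.3082%

50.3082%


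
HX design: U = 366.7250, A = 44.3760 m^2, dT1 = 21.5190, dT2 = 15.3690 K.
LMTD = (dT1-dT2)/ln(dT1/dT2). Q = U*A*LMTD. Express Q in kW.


LMTD = 18.2718 K
Q = 366.7250 * 44.3760 * 18.2718 = 297351.8279 W = 297.3518 kW

297.3518 kW


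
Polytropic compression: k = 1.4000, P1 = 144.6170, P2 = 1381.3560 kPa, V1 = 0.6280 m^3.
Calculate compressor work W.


(k-1)/k = 0.2857
(P2/P1)^exp = 1.9056
W = 3.5000 * 144.6170 * 0.6280 * (1.9056 - 1) = 287.8515 kJ

287.8515 kJ


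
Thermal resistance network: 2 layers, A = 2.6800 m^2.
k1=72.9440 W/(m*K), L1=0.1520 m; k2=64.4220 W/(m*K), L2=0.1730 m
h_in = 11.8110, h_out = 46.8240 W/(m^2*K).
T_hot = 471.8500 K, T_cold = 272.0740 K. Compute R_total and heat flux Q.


R_conv_in = 1/(11.8110*2.6800) = 0.0316
R_1 = 0.1520/(72.9440*2.6800) = 0.0008
R_2 = 0.1730/(64.4220*2.6800) = 0.0010
R_conv_out = 1/(46.8240*2.6800) = 0.0080
R_total = 0.0413 K/W
Q = 199.7760 / 0.0413 = 4832.4492 W

R_total = 0.0413 K/W, Q = 4832.4492 W


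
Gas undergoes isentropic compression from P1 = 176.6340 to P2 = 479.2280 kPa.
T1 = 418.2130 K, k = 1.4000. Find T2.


(k-1)/k = 0.2857
(P2/P1)^exp = 1.3300
T2 = 418.2130 * 1.3300 = 556.2186 K

556.2186 K


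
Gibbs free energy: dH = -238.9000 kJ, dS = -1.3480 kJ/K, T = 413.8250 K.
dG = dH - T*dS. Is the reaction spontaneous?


T*dS = 413.8250 * -1.3480 = -557.8361 kJ
dG = -238.9000 + 557.8361 = 318.9361 kJ (non-spontaneous)

dG = 318.9361 kJ, non-spontaneous


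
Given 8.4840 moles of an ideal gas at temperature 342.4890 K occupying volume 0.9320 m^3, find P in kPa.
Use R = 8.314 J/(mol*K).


P = nRT/V = 8.4840 * 8.314 * 342.4890 / 0.9320
= 24157.7959 / 0.9320 = 25920.3819 Pa = 25.9204 kPa

25.9204 kPa


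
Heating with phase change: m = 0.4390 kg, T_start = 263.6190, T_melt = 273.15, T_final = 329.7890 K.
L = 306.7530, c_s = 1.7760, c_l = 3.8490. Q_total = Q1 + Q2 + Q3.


Q1 (sensible, solid) = 0.4390 * 1.7760 * 9.5310 = 7.4310 kJ
Q2 (latent) = 0.4390 * 306.7530 = 134.6646 kJ
Q3 (sensible, liquid) = 0.4390 * 3.8490 * 56.6390 = 95.7035 kJ
Q_total = 237.7991 kJ

237.7991 kJ


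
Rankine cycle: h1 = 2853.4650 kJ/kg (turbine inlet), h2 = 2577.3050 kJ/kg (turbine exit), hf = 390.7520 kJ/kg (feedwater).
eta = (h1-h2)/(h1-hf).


W = 276.1600 kJ/kg
Q_in = 2462.7130 kJ/kg
eta = 0.1121 = 11.2136%

eta = 11.2136%


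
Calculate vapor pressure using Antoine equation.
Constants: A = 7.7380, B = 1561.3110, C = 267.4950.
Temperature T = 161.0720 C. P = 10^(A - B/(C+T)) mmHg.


C+T = 428.5670
B/(C+T) = 3.6431
log10(P) = 7.7380 - 3.6431 = 4.0949
P = 10^4.0949 = 12442.3770 mmHg

12442.3770 mmHg


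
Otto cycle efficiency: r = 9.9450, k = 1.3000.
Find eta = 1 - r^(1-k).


r^(k-1) = 1.9920
eta = 1 - 1/1.9920 = 0.4980 = 49.7983%

49.7983%


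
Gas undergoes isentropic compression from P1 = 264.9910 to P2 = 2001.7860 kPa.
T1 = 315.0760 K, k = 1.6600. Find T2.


(k-1)/k = 0.3976
(P2/P1)^exp = 2.2344
T2 = 315.0760 * 2.2344 = 704.0019 K

704.0019 K


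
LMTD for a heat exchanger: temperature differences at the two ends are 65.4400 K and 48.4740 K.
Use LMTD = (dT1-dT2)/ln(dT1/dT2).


dT1/dT2 = 1.3500
ln(dT1/dT2) = 0.3001
LMTD = 16.9660 / 0.3001 = 56.5333 K

56.5333 K


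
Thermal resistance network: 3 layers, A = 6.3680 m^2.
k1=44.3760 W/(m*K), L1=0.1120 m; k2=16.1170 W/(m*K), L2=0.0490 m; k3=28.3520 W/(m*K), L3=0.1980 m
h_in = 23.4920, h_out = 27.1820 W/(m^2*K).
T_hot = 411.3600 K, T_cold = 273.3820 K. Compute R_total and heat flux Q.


R_conv_in = 1/(23.4920*6.3680) = 0.0067
R_1 = 0.1120/(44.3760*6.3680) = 0.0004
R_2 = 0.0490/(16.1170*6.3680) = 0.0005
R_3 = 0.1980/(28.3520*6.3680) = 0.0011
R_conv_out = 1/(27.1820*6.3680) = 0.0058
R_total = 0.0144 K/W
Q = 137.9780 / 0.0144 = 9560.3989 W

R_total = 0.0144 K/W, Q = 9560.3989 W


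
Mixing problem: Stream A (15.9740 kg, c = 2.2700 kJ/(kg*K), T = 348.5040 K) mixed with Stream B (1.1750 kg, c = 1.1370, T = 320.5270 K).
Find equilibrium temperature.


num = 13065.3126
den = 37.5970
Tf = 347.5099 K

347.5099 K


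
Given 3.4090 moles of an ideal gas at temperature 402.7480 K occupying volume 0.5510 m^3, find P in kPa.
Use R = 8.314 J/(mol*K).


P = nRT/V = 3.4090 * 8.314 * 402.7480 / 0.5510
= 11414.8554 / 0.5510 = 20716.6159 Pa = 20.7166 kPa

20.7166 kPa


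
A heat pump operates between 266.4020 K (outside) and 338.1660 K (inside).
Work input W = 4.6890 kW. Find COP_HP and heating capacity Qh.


COP = 338.1660 / 71.7640 = 4.7122
Qh = 4.7122 * 4.6890 = 22.0955 kW

COP = 4.7122, Qh = 22.0955 kW


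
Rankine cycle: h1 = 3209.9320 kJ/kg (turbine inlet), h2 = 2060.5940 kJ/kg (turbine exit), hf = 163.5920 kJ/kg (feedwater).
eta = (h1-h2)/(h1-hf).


W = 1149.3380 kJ/kg
Q_in = 3046.3400 kJ/kg
eta = 0.3773 = 37.7285%

eta = 37.7285%


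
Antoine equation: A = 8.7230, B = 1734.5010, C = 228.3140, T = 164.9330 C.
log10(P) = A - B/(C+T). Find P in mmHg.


C+T = 393.2470
B/(C+T) = 4.4107
log10(P) = 8.7230 - 4.4107 = 4.3123
P = 10^4.3123 = 20525.0196 mmHg

20525.0196 mmHg


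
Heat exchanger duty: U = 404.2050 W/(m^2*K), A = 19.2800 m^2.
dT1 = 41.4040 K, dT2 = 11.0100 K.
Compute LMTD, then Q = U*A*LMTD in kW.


LMTD = 22.9463 K
Q = 404.2050 * 19.2800 * 22.9463 = 178821.8130 W = 178.8218 kW

178.8218 kW


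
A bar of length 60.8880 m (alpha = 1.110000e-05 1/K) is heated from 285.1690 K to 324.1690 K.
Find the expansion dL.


dT = 39.0000 K
dL = 1.110000e-05 * 60.8880 * 39.0000 = 0.026358 m
L_final = 60.914358 m

dL = 0.026358 m


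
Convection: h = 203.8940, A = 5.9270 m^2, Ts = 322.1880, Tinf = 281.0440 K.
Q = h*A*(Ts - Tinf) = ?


dT = 41.1440 K
Q = 203.8940 * 5.9270 * 41.1440 = 49721.6903 W

49721.6903 W


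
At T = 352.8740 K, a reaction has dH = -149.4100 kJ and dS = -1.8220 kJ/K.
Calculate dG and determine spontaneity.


T*dS = 352.8740 * -1.8220 = -642.9364 kJ
dG = -149.4100 + 642.9364 = 493.5264 kJ (non-spontaneous)

dG = 493.5264 kJ, non-spontaneous


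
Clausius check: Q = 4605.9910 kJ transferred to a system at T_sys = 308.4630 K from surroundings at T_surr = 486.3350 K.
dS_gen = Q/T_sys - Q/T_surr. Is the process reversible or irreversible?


dS_sys = 4605.9910/308.4630 = 14.9321 kJ/K
dS_surr = -4605.9910/486.3350 = -9.4708 kJ/K
dS_gen = 14.9321 - 9.4708 = 5.4613 kJ/K (irreversible)

dS_gen = 5.4613 kJ/K, irreversible
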